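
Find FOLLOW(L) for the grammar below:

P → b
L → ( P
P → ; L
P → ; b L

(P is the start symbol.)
In P → ; L: L is at the end, add FOLLOW(P)
In P → ; b L: L is at the end, add FOLLOW(P)

The FOLLOW sets referred to above (computed the same way, to a fixed point):
  FOLLOW(P) = { $ }

Taking the union: FOLLOW(L) = { $ }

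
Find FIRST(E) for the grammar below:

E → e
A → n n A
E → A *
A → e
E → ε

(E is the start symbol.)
{ 'e', 'n', ε }

To compute FIRST(E), examine every production with E on the left-hand side, reading each right-hand side left to right until a non-nullable symbol is reached.

FIRST sets of the other non-terminals involved (by the same procedure, iterated to a fixed point):
  FIRST(A) = { 'e', 'n' }

From E → e:
  - e is a terminal: add 'e' and stop
From E → A *:
  - A is a non-terminal: add FIRST(A) \ {ε} = { 'e', 'n' }
    A is not nullable, so stop
From E → ε:
  - ε-production, so ε ∈ FIRST(E)

Collecting: FIRST(E) = { 'e', 'n', ε }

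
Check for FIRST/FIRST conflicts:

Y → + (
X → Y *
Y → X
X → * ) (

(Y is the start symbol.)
Yes. Y → '+' '(' / Y → X on { '+' }; X → Y '*' / X → '*' ')' '(' on { '*' }

A FIRST/FIRST conflict occurs when two productions N → α and N → β for the same non-terminal have FIRST(α) ∩ FIRST(β) ≠ ∅ (with ε ∈ FIRST of a nullable right-hand side, so two nullable alternatives also conflict).

FIRST sets of the non-terminals at (or reachable through a nullable prefix from) the front of some alternative:
  FIRST(X) = { '*', '+' }
  FIRST(Y) = { '*', '+' }

Productions for Y:
  Y → + (: FIRST = { '+' }
  Y → X: FIRST = { '*', '+' }
Productions for X:
  X → Y *: FIRST = { '*', '+' }
  X → * ) (: FIRST = { '*' }

Conflict for Y: Y → + ( and Y → X
  Overlap: { '+' }
Conflict for X: X → Y * and X → * ) (
  Overlap: { '*' }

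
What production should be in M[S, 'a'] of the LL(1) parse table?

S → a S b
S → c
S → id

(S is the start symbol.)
To find M[S, 'a'], we find productions for S where 'a' is in the predict set (PREDICT(N → α) = (FIRST(α) \ {ε}) ∪ (FOLLOW(N) if α ⇒* ε)).

S → a S b: PREDICT = { 'a' }
  'a' is in predict set, so this production goes in M[S, 'a']
S → c: PREDICT = { 'c' }
S → id: PREDICT = { 'id' }

M[S, 'a'] = S → a S b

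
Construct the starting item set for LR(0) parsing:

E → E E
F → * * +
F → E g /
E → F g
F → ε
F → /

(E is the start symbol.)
First, augment the grammar with E' → E
I₀ = CLOSURE({ [E' → . E] }):
  [E' → . E] has the dot before E: add [E → . E E], [E → . F g]
  [E → . F g] has the dot before F: add [F → . * * +], [F → . E g /], [F → .], [F → . /]
No further items can be added.

I₀ = { [E → . E E], [E → . F g], [E' → . E], [F → . * * +], [F → . /], [F → . E g /], [F → .] }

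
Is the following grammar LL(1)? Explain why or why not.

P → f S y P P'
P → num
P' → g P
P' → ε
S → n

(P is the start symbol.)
A grammar is LL(1) if for each non-terminal N with multiple productions, the predict sets of those productions are pairwise disjoint, where PREDICT(N → α) = (FIRST(α) \ {ε}) ∪ (FOLLOW(N) if α ⇒* ε).

Relevant sets:
  FOLLOW(P') = { $, 'g' }

For P:
  PREDICT(P → f S y P P') = { 'f' }
  PREDICT(P → num) = { 'num' }
For P':
  PREDICT(P' → g P) = { 'g' }
  PREDICT(P' → ε) = { $, 'g' }
S has a single production, so nothing to check there.

Conflict found: Predict set conflict for P': { 'g' }
The grammar is NOT LL(1).

Answer: No. Predict set conflict for P': { 'g' }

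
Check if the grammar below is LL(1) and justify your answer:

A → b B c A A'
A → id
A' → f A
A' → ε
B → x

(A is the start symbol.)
A grammar is LL(1) if for each non-terminal N with multiple productions, the predict sets of those productions are pairwise disjoint, where PREDICT(N → α) = (FIRST(α) \ {ε}) ∪ (FOLLOW(N) if α ⇒* ε).

Relevant sets:
  FOLLOW(A') = { $, 'f' }

For A:
  PREDICT(A → b B c A A') = { 'b' }
  PREDICT(A → id) = { 'id' }
For A':
  PREDICT(A' → f A) = { 'f' }
  PREDICT(A' → ε) = { $, 'f' }
B has a single production, so nothing to check there.

Conflict found: Predict set conflict for A': { 'f' }
The grammar is NOT LL(1).

Answer: No. Predict set conflict for A': { 'f' }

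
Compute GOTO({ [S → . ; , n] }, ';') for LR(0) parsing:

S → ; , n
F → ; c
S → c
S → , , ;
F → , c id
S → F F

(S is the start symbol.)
GOTO(I, ';') = CLOSURE({ [A → αX.β] : [A → α.Xβ] ∈ I, X = ';' })

Items with dot before ';', with the dot advanced:
  [S → . ; , n] → [S → ; . , n]
Closure adds nothing (no advanced item has the dot before a non-terminal).

GOTO = { [S → ; . , n] }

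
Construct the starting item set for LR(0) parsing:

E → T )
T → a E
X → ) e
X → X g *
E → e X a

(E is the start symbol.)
{ [E → . T )], [E → . e X a], [E' → . E], [T → . a E] }

First, augment the grammar with E' → E
I₀ = CLOSURE({ [E' → . E] }):
  [E' → . E] has the dot before E: add [E → . T )], [E → . e X a]
  [E → . T )] has the dot before T: add [T → . a E]
No further items can be added.

I₀ = { [E → . T )], [E → . e X a], [E' → . E], [T → . a E] }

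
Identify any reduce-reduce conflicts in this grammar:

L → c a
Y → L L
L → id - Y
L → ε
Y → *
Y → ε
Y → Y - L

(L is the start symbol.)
Yes — I4: [L → .] vs [Y → .]

A reduce-reduce conflict occurs when an LR(0) state has two complete items [A → α .] and [B → β .] — both call for a reduction, and with no lookahead the parser cannot choose between them.

Augment with L' → L and build the canonical LR(0) collection (I0 = CLOSURE({[L' → . L]}), then GOTO on every symbol after a dot until no new states appear). It has 12 states:
  I0: { [L → . c a], [L → . id - Y], [L → .], [L' → . L] }  — shift, reduce
  I1: { [L' → L .] }  — accept
  I2: { [L → c . a] }  — shift
  I3: { [L → id . - Y] }  — shift
  I4: { [L → . c a], [L → . id - Y], [L → .], [L → id - . Y], [Y → . *], [Y → . L L], [Y → . Y - L], [Y → .] }  — shift, 2 reduces
  I5: { [Y → * .] }  — reduce
  I6: { [L → . c a], [L → . id - Y], [L → .], [Y → L . L] }  — shift, reduce
  I7: { [L → id - Y .], [Y → Y . - L] }  — shift, reduce
  I8: { [L → . c a], [L → . id - Y], [L → .], [Y → Y - . L] }  — shift, reduce
  I9: { [Y → Y - L .] }  — reduce
  I10: { [Y → L L .] }  — reduce
  I11: { [L → c a .] }  — reduce

I4 contains complete items [L → .], [Y → .] — reduce-reduce conflict.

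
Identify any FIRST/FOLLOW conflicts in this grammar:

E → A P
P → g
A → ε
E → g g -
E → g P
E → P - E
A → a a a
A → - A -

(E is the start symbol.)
Yes. A → '-' A '-' with FOLLOW(A) on { '-' }

Nullable non-terminals: A.

A: nullable alternative(s) A → ε; FOLLOW(A) = { '-', 'g' }
  A → ε: FIRST \ {ε} = { } — this is the only nullable alternative, skip
  A → a a a: FIRST \ {ε} = { 'a' } — disjoint from FOLLOW(A)
  A → - A -: FIRST \ {ε} = { '-' } — overlaps FOLLOW(A) on { '-' }: CONFLICT

E, P have no nullable alternative, so no FIRST/FOLLOW check is needed there.

So the grammar has 1 FIRST/FOLLOW conflict (marked CONFLICT above).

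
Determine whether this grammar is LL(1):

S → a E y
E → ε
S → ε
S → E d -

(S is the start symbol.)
Yes, the grammar is LL(1).

Relevant sets:
  FIRST(E) = { ε }
  FOLLOW(S) = { $ }

For S:
  PREDICT(S → a E y) = { 'a' }
  PREDICT(S → ε) = { $ }
  PREDICT(S → E d '-') = { 'd' }
E has a single production, so nothing to check there.

All predict sets are disjoint. The grammar IS LL(1).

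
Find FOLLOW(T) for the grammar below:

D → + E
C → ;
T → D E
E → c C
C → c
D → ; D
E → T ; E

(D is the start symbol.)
{ ';' }

To compute FOLLOW(T), find every occurrence of T on a right-hand side N → α T β: add FIRST(β) \ {ε}, and if β is empty or nullable also add FOLLOW(N). Iterate to a fixed point.

In E → T ; E: T is followed by ';' E, add FIRST(';' E) \ {ε} = { ';' }

Taking the union: FOLLOW(T) = { ';' }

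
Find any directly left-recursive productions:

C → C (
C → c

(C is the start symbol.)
Yes, C is left-recursive

C → C (: LEFT RECURSIVE (starts with C)
C → c: starts with c

The grammar has direct left recursion on: C.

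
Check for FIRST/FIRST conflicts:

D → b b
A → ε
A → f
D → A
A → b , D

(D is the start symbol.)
A FIRST/FIRST conflict occurs when two productions N → α and N → β for the same non-terminal have FIRST(α) ∩ FIRST(β) ≠ ∅ (with ε ∈ FIRST of a nullable right-hand side, so two nullable alternatives also conflict).

FIRST sets of the non-terminals at (or reachable through a nullable prefix from) the front of some alternative:
  FIRST(A) = { 'b', 'f', ε }

Productions for D:
  D → b b: FIRST = { 'b' }
  D → A: FIRST = { 'b', 'f', ε }
Productions for A:
  A → ε: FIRST = { ε }
  A → f: FIRST = { 'f' }
  A → b , D: FIRST = { 'b' }

Conflict for D: D → b b and D → A
  Overlap: { 'b' }

Answer: Yes. D → b b / D → A on { 'b' }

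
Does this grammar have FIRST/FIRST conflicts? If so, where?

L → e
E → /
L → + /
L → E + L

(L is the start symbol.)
No FIRST/FIRST conflicts.

A FIRST/FIRST conflict occurs when two productions N → α and N → β for the same non-terminal have FIRST(α) ∩ FIRST(β) ≠ ∅ (with ε ∈ FIRST of a nullable right-hand side, so two nullable alternatives also conflict).

FIRST sets of the non-terminals at (or reachable through a nullable prefix from) the front of some alternative:
  FIRST(E) = { '/' }

Productions for L:
  L → e: FIRST = { 'e' }
  L → + /: FIRST = { '+' }
  L → E + L: FIRST = { '/' }
E has only one production, so no FIRST/FIRST conflict is possible there.

All alternatives of each non-terminal have pairwise disjoint FIRST sets.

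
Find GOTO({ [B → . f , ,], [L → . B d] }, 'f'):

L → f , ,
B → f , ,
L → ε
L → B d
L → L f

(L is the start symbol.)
GOTO(I, 'f') = CLOSURE({ [A → αX.β] : [A → α.Xβ] ∈ I, X = 'f' })

Items with dot before 'f', with the dot advanced:
  [B → . f , ,] → [B → f . , ,]
Closure adds nothing (no advanced item has the dot before a non-terminal).

GOTO = { [B → f . , ,] }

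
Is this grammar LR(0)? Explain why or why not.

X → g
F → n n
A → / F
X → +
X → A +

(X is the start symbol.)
Yes, the grammar is LR(0)

A grammar is LR(0) if no state in the canonical LR(0) collection has:
  - both a shift item (dot before a terminal) and a complete item (shift-reduce conflict), or
  - two or more complete items (reduce-reduce conflict; the accept item [X' → X .] counts as a complete item here).

Augment with X' → X and build the canonical LR(0) collection (I0 = CLOSURE({[X' → . X]}), then GOTO on every symbol after a dot until no new states appear). It has 10 states:
  I0: { [A → . / F], [X → . +], [X → . A +], [X → . g], [X' → . X] }  — shift
  I1: { [X → + .] }  — reduce
  I2: { [A → / . F], [F → . n n] }  — shift
  I3: { [X → A . +] }  — shift
  I4: { [X' → X .] }  — accept
  I5: { [X → g .] }  — reduce
  I6: { [X → A + .] }  — reduce
  I7: { [A → / F .] }  — reduce
  I8: { [F → n . n] }  — shift
  I9: { [F → n n .] }  — reduce

Every state is either a pure shift/goto state or contains exactly one complete item and nothing to shift — no conflicts. The grammar is LR(0).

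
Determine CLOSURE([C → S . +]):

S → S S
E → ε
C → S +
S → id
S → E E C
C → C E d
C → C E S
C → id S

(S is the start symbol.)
Start with: [C → S . +]
The dot precedes the terminal '+', so nothing is added.

CLOSURE = { [C → S . +] }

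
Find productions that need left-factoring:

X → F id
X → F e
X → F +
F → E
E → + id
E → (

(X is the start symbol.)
Left-factoring is needed when two productions for the same non-terminal
share a common prefix on the right-hand side.

Productions for X:
  X → F id
  X → F e
  X → F +
Productions for E:
  E → + id
  E → (

Found common prefix 'F' in productions for X

Answer: Yes, X has productions with common prefix 'F'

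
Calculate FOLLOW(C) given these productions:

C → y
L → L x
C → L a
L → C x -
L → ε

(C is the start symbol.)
To compute FOLLOW(C), find every occurrence of C on a right-hand side N → α C β: add FIRST(β) \ {ε}, and if β is empty or nullable also add FOLLOW(N). Iterate to a fixed point.

C is the start symbol, so $ ∈ FOLLOW(C).
In L → C x -: C is followed by x '-', add FIRST(x '-') \ {ε} = { 'x' }

Taking the union: FOLLOW(C) = { $, 'x' }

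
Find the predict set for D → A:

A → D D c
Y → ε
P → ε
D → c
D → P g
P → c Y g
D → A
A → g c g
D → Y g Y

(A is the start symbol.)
PREDICT(D → A) = (FIRST(RHS) \ {ε}) ∪ (FOLLOW(D) if ε ∈ FIRST(RHS), i.e. RHS ⇒* ε)
FIRST(A) = { 'c', 'g' }
FIRST(A) = { 'c', 'g' }
ε ∉ FIRST(A), so FOLLOW(D) is not added.
PREDICT(D → A) = { 'c', 'g' }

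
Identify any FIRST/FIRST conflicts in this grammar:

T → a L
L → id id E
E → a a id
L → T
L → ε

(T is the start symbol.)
FIRST sets of the non-terminals at (or reachable through a nullable prefix from) the front of some alternative:
  FIRST(T) = { 'a' }

Productions for L:
  L → id id E: FIRST = { 'id' }
  L → T: FIRST = { 'a' }
  L → ε: FIRST = { ε }
T, E have only one production, so no FIRST/FIRST conflict is possible there.

All alternatives of each non-terminal have pairwise disjoint FIRST sets.

Answer: No FIRST/FIRST conflicts.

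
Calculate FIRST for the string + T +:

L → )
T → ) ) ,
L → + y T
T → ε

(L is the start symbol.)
To compute FIRST(+ T +), process the symbols left to right:
Symbol + is a terminal. Add '+' and stop.
FIRST(+ T +) = { '+' }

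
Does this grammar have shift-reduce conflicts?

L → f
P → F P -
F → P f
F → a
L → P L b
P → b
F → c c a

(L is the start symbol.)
A shift-reduce conflict occurs when an LR(0) state has both:
  - a complete (reduce) item [A → α .] (dot at the end), and
  - a shift item [B → β . c γ] (dot before a terminal).

Augment with L' → L and build the canonical LR(0) collection (I0 = CLOSURE({[L' → . L]}), then GOTO on every symbol after a dot until no new states appear). It has 16 states:
  I0: { [F → . P f], [F → . a], [F → . c c a], [L → . P L b], [L → . f], [L' → . L], [P → . F P -], [P → . b] }  — shift
  I1: { [F → . P f], [F → . a], [F → . c c a], [P → . F P -], [P → . b], [P → F . P -] }  — shift
  I2: { [L' → L .] }  — accept
  I3: { [F → . P f], [F → . a], [F → . c c a], [F → P . f], [L → . P L b], [L → . f], [L → P . L b], [P → . F P -], [P → . b] }  — shift
  I4: { [F → a .] }  — reduce
  I5: { [P → b .] }  — reduce
  I6: { [F → c . c a] }  — shift
  I7: { [L → f .] }  — reduce
  I8: { [F → c c . a] }  — shift
  I9: { [F → c c a .] }  — reduce
  I10: { [L → P L . b] }  — shift
  I11: { [F → P f .], [L → f .] }  — 2 reduces
  I12: { [L → P L b .] }  — reduce
  I13: { [F → P . f], [P → F P . -] }  — shift
  I14: { [P → F P - .] }  — reduce
  I15: { [F → P f .] }  — reduce

No state contains both a complete item and a shift item.

Answer: No shift-reduce conflicts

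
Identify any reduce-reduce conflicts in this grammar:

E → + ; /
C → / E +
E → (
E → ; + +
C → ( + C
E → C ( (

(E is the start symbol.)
A reduce-reduce conflict occurs when an LR(0) state has two complete items [A → α .] and [B → β .] — both call for a reduction, and with no lookahead the parser cannot choose between them.

Augment with E' → E and build the canonical LR(0) collection (I0 = CLOSURE({[E' → . E]}), then GOTO on every symbol after a dot until no new states appear). It has 18 states:
  I0: { [C → . ( + C], [C → . / E +], [E → . (], [E → . + ; /], [E → . ; + +], [E → . C ( (], [E' → . E] }  — shift
  I1: { [C → ( . + C], [E → ( .] }  — shift, reduce
  I2: { [E → + . ; /] }  — shift
  I3: { [C → . ( + C], [C → . / E +], [C → / . E +], [E → . (], [E → . + ; /], [E → . ; + +], [E → . C ( (] }  — shift
  I4: { [E → ; . + +] }  — shift
  I5: { [E → C . ( (] }  — shift
  I6: { [E' → E .] }  — accept
  I7: { [E → C ( . (] }  — shift
  I8: { [E → C ( ( .] }  — reduce
  I9: { [E → ; + . +] }  — shift
  I10: { [E → ; + + .] }  — reduce
  I11: { [C → / E . +] }  — shift
  I12: { [C → / E + .] }  — reduce
  I13: { [E → + ; . /] }  — shift
  I14: { [E → + ; / .] }  — reduce
  I15: { [C → ( + . C], [C → . ( + C], [C → . / E +] }  — shift
  I16: { [C → ( . + C] }  — shift
  I17: { [C → ( + C .] }  — reduce

No state contains more than one complete item.

Answer: No reduce-reduce conflicts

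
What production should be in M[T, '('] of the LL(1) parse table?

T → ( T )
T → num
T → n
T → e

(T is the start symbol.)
T → ( T )

To find M[T, '('], we find productions for T where '(' is in the predict set (PREDICT(N → α) = (FIRST(α) \ {ε}) ∪ (FOLLOW(N) if α ⇒* ε)).

T → ( T ): PREDICT = { '(' }
  '(' is in predict set, so this production goes in M[T, '(']
T → num: PREDICT = { 'num' }
T → n: PREDICT = { 'n' }
T → e: PREDICT = { 'e' }

M[T, '('] = T → ( T )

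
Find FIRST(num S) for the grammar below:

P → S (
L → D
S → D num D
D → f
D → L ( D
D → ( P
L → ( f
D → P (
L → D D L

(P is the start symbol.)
To compute FIRST(num S), process the symbols left to right:
Symbol num is a terminal. Add 'num' and stop.
FIRST(num S) = { 'num' }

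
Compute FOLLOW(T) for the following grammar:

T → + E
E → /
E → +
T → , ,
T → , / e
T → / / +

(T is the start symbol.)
{ $ }

T is the start symbol, so $ ∈ FOLLOW(T).
T does not occur on any right-hand side.

Taking the union: FOLLOW(T) = { $ }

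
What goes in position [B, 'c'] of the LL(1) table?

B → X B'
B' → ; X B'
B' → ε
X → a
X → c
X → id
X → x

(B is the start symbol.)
To find M[B, 'c'], we find productions for B where 'c' is in the predict set (PREDICT(N → α) = (FIRST(α) \ {ε}) ∪ (FOLLOW(N) if α ⇒* ε)).

Relevant sets:
  FIRST(X) = { 'a', 'c', 'id', 'x' }

B → X B': PREDICT = { 'a', 'c', 'id', 'x' }
  'c' is in predict set, so this production goes in M[B, 'c']

M[B, 'c'] = B → X B'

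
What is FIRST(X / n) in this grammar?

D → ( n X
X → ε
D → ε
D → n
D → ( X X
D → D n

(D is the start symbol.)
FIRST sets of the non-terminals involved (from the grammar, by fixed-point iteration):
  FIRST(X) = { ε }

To compute FIRST(X / n), process the symbols left to right:
Symbol X is a non-terminal. Add FIRST(X) \ {ε} = { }
X is nullable (ε ∈ FIRST(X)), continue to the next symbol.
Symbol / is a terminal. Add '/' and stop.
FIRST(X / n) = { '/' }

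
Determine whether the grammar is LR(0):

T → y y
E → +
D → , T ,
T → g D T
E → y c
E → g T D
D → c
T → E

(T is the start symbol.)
Yes, the grammar is LR(0)

A grammar is LR(0) if no state in the canonical LR(0) collection has:
  - both a shift item (dot before a terminal) and a complete item (shift-reduce conflict), or
  - two or more complete items (reduce-reduce conflict; the accept item [T' → T .] counts as a complete item here).

Augment with T' → T and build the canonical LR(0) collection (I0 = CLOSURE({[T' → . T]}), then GOTO on every symbol after a dot until no new states appear). It has 16 states:
  I0: { [E → . +], [E → . g T D], [E → . y c], [T → . E], [T → . g D T], [T → . y y], [T' → . T] }  — shift
  I1: { [E → + .] }  — reduce
  I2: { [T → E .] }  — reduce
  I3: { [T' → T .] }  — accept
  I4: { [D → . , T ,], [D → . c], [E → . +], [E → . g T D], [E → . y c], [E → g . T D], [T → . E], [T → . g D T], [T → . y y], [T → g . D T] }  — shift
  I5: { [E → y . c], [T → y . y] }  — shift
  I6: { [E → y c .] }  — reduce
  I7: { [T → y y .] }  — reduce
  I8: { [D → , . T ,], [E → . +], [E → . g T D], [E → . y c], [T → . E], [T → . g D T], [T → . y y] }  — shift
  I9: { [E → . +], [E → . g T D], [E → . y c], [T → . E], [T → . g D T], [T → . y y], [T → g D . T] }  — shift
  I10: { [D → . , T ,], [D → . c], [E → g T . D] }  — shift
  I11: { [D → c .] }  — reduce
  I12: { [E → g T D .] }  — reduce
  I13: { [T → g D T .] }  — reduce
  I14: { [D → , T . ,] }  — shift
  I15: { [D → , T , .] }  — reduce

Every state is either a pure shift/goto state or contains exactly one complete item and nothing to shift — no conflicts. The grammar is LR(0).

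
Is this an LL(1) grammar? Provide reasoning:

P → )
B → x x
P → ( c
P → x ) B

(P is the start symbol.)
Yes, the grammar is LL(1).

A grammar is LL(1) if for each non-terminal N with multiple productions, the predict sets of those productions are pairwise disjoint, where PREDICT(N → α) = (FIRST(α) \ {ε}) ∪ (FOLLOW(N) if α ⇒* ε).

For P:
  PREDICT(P → ')') = { ')' }
  PREDICT(P → '(' c) = { '(' }
  PREDICT(P → x ')' B) = { 'x' }
B has a single production, so nothing to check there.

All predict sets are disjoint. The grammar IS LL(1).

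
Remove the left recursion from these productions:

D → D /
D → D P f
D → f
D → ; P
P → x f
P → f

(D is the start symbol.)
D → f D'
D → ; P D'
D' → / D'
D' → P f D'
D' → ε
P → x f
P → f

D is directly left-recursive. The standard transformation for
  A → A α₁ | ... | A α_m | β₁ | ... | β_n
is
  A  → β₁ A' | ... | β_n A'
  A' → α₁ A' | ... | α_m A' | ε

D → f becomes D → f D'
D → ; P becomes D → ; P D'
D → D / becomes D' → / D'
D → D P f becomes D' → P f D'
Add D' → ε

Productions for other non-terminals are unchanged:
  P → x f
  P → f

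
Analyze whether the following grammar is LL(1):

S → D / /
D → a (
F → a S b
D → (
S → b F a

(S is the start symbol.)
Relevant sets:
  FIRST(D) = { '(', 'a' }

For S:
  PREDICT(S → D '/' '/') = { '(', 'a' }
  PREDICT(S → b F a) = { 'b' }
For D:
  PREDICT(D → a '(') = { 'a' }
  PREDICT(D → '(') = { '(' }
F has a single production, so nothing to check there.

All predict sets are disjoint. The grammar IS LL(1).

Answer: Yes, the grammar is LL(1).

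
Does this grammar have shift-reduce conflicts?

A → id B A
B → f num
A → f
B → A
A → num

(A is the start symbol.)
Yes — I7: [A → f .] vs [B → f . num]

A shift-reduce conflict occurs when an LR(0) state has both:
  - a complete (reduce) item [A → α .] (dot at the end), and
  - a shift item [B → β . c γ] (dot before a terminal).

Augment with A' → A and build the canonical LR(0) collection (I0 = CLOSURE({[A' → . A]}), then GOTO on every symbol after a dot until no new states appear). It has 10 states:
  I0: { [A → . f], [A → . id B A], [A → . num], [A' → . A] }  — shift
  I1: { [A' → A .] }  — accept
  I2: { [A → f .] }  — reduce
  I3: { [A → . f], [A → . id B A], [A → . num], [A → id . B A], [B → . A], [B → . f num] }  — shift
  I4: { [A → num .] }  — reduce
  I5: { [B → A .] }  — reduce
  I6: { [A → . f], [A → . id B A], [A → . num], [A → id B . A] }  — shift
  I7: { [A → f .], [B → f . num] }  — shift, reduce
  I8: { [B → f num .] }  — reduce
  I9: { [A → id B A .] }  — reduce

I7 contains reduce item [A → f .] and shift item [B → f . num] — shift-reduce conflict.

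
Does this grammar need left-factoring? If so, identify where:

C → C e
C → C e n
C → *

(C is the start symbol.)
Yes, C has productions with common prefix 'C e'

Left-factoring is needed when two productions for the same non-terminal
share a common prefix on the right-hand side.

Productions for C:
  C → C e
  C → C e n
  C → *

Found common prefix 'C e' in productions for C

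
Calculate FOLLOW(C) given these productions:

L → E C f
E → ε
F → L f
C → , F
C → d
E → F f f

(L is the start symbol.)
To compute FOLLOW(C), find every occurrence of C on a right-hand side N → α C β: add FIRST(β) \ {ε}, and if β is empty or nullable also add FOLLOW(N). Iterate to a fixed point.

In L → E C f: C is followed by f, add FIRST(f) \ {ε} = { 'f' }

Taking the union: FOLLOW(C) = { 'f' }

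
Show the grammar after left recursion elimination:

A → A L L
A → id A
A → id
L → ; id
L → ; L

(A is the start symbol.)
A → id A A'
A → id A'
A' → L L A'
A' → ε
L → ; id
L → ; L

A is directly left-recursive. The standard transformation for
  A → A α₁ | ... | A α_m | β₁ | ... | β_n
is
  A  → β₁ A' | ... | β_n A'
  A' → α₁ A' | ... | α_m A' | ε

A → id A becomes A → id A A'
A → id becomes A → id A'
A → A L L becomes A' → L L A'
Add A' → ε

Productions for other non-terminals are unchanged:
  L → ; id
  L → ; L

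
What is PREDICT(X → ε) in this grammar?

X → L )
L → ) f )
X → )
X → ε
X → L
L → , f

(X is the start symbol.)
PREDICT(X → ε) = (FIRST(RHS) \ {ε}) ∪ (FOLLOW(X) if ε ∈ FIRST(RHS), i.e. RHS ⇒* ε)
The right-hand side is ε (FIRST(ε) = { ε }), so the predict set is FOLLOW(X) = { $ }
PREDICT(X → ε) = { $ }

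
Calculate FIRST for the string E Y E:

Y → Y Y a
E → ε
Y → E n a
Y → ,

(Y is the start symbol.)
{ ',', 'n' }

FIRST sets of the non-terminals involved (from the grammar, by fixed-point iteration):
  FIRST(E) = { ε }
  FIRST(Y) = { ',', 'n' }

To compute FIRST(E Y E), process the symbols left to right:
Symbol E is a non-terminal. Add FIRST(E) \ {ε} = { }
E is nullable (ε ∈ FIRST(E)), continue to the next symbol.
Symbol Y is a non-terminal. Add FIRST(Y) \ {ε} = { ',', 'n' }
Y is not nullable (ε ∉ FIRST(Y)), so stop here.
FIRST(E Y E) = { ',', 'n' }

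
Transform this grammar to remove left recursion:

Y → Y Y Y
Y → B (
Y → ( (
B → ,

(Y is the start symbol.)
Y is directly left-recursive. The standard transformation for
  A → A α₁ | ... | A α_m | β₁ | ... | β_n
is
  A  → β₁ A' | ... | β_n A'
  A' → α₁ A' | ... | α_m A' | ε

Y → B ( becomes Y → B ( Y'
Y → ( ( becomes Y → ( ( Y'
Y → Y Y Y becomes Y' → Y Y Y'
Add Y' → ε

Productions for other non-terminals are unchanged:
  B → ,

Resulting grammar:
Y → B ( Y'
Y → ( ( Y'
Y' → Y Y Y'
Y' → ε
B → ,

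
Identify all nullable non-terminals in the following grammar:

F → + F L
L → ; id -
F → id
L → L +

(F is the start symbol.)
There are no ε-productions, so no non-terminal can derive ε.
No non-terminals are nullable.

Answer: None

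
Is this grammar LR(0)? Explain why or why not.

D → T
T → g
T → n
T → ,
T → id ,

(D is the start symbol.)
A grammar is LR(0) if no state in the canonical LR(0) collection has:
  - both a shift item (dot before a terminal) and a complete item (shift-reduce conflict), or
  - two or more complete items (reduce-reduce conflict; the accept item [D' → D .] counts as a complete item here).

Augment with D' → D and build the canonical LR(0) collection (I0 = CLOSURE({[D' → . D]}), then GOTO on every symbol after a dot until no new states appear). It has 8 states:
  I0: { [D → . T], [D' → . D], [T → . ,], [T → . g], [T → . id ,], [T → . n] }  — shift
  I1: { [T → , .] }  — reduce
  I2: { [D' → D .] }  — accept
  I3: { [D → T .] }  — reduce
  I4: { [T → g .] }  — reduce
  I5: { [T → id . ,] }  — shift
  I6: { [T → n .] }  — reduce
  I7: { [T → id , .] }  — reduce

Every state is either a pure shift/goto state or contains exactly one complete item and nothing to shift — no conflicts. The grammar is LR(0).

Answer: Yes, the grammar is LR(0)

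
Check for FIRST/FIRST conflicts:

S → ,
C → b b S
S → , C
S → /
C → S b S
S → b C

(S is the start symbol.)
Yes. S → ',' / S → ',' C on { ',' }; C → b b S / C → S b S on { 'b' }

FIRST sets of the non-terminals at (or reachable through a nullable prefix from) the front of some alternative:
  FIRST(S) = { ',', '/', 'b' }

Productions for S:
  S → ,: FIRST = { ',' }
  S → , C: FIRST = { ',' }
  S → /: FIRST = { '/' }
  S → b C: FIRST = { 'b' }
Productions for C:
  C → b b S: FIRST = { 'b' }
  C → S b S: FIRST = { ',', '/', 'b' }

Conflict for S: S → , and S → , C
  Overlap: { ',' }
Conflict for C: C → b b S and C → S b S
  Overlap: { 'b' }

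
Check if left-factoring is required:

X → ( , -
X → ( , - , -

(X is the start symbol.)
Yes, X has productions with common prefix '( , -'

Left-factoring is needed when two productions for the same non-terminal
share a common prefix on the right-hand side.

Productions for X:
  X → ( , -
  X → ( , - , -

Found common prefix '( , -' in productions for X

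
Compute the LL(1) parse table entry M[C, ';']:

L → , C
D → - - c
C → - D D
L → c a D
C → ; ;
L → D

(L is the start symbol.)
To find M[C, ';'], we find productions for C where ';' is in the predict set (PREDICT(N → α) = (FIRST(α) \ {ε}) ∪ (FOLLOW(N) if α ⇒* ε)).

C → - D D: PREDICT = { '-' }
C → ; ;: PREDICT = { ';' }
  ';' is in predict set, so this production goes in M[C, ';']

M[C, ';'] = C → ; ;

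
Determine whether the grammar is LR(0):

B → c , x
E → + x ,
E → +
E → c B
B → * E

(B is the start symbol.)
No. Shift-reduce conflict between [E → + .] and [E → + . x ,]

A grammar is LR(0) if no state in the canonical LR(0) collection has:
  - both a shift item (dot before a terminal) and a complete item (shift-reduce conflict), or
  - two or more complete items (reduce-reduce conflict; the accept item [B' → B .] counts as a complete item here).

Augment with B' → B and build the canonical LR(0) collection (I0 = CLOSURE({[B' → . B]}), then GOTO on every symbol after a dot until no new states appear). It has 12 states:
  I0: { [B → . * E], [B → . c , x], [B' → . B] }  — shift
  I1: { [B → * . E], [E → . + x ,], [E → . +], [E → . c B] }  — shift
  I2: { [B' → B .] }  — accept
  I3: { [B → c . , x] }  — shift
  I4: { [B → c , . x] }  — shift
  I5: { [B → c , x .] }  — reduce
  I6: { [E → + . x ,], [E → + .] }  — shift, reduce
  I7: { [B → * E .] }  — reduce
  I8: { [B → . * E], [B → . c , x], [E → c . B] }  — shift
  I9: { [E → c B .] }  — reduce
  I10: { [E → + x . ,] }  — shift
  I11: { [E → + x , .] }  — reduce

Conflict in state I6:
  Shift-reduce conflict between [E → + .] and [E → + . x ,]
So the grammar is NOT LR(0).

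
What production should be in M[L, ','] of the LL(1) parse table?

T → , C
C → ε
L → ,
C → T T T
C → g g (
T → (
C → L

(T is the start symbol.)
L → ,

To find M[L, ','], we find productions for L where ',' is in the predict set (PREDICT(N → α) = (FIRST(α) \ {ε}) ∪ (FOLLOW(N) if α ⇒* ε)).

L → ,: PREDICT = { ',' }
  ',' is in predict set, so this production goes in M[L, ',']

M[L, ','] = L → ,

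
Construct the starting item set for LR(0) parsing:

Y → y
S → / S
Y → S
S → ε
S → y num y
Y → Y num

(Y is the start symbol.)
First, augment the grammar with Y' → Y
I₀ = CLOSURE({ [Y' → . Y] }):
  [Y' → . Y] has the dot before Y: add [Y → . y], [Y → . S], [Y → . Y num]
  [Y → . S] has the dot before S: add [S → . / S], [S → .], [S → . y num y]
No further items can be added.

I₀ = { [S → . / S], [S → . y num y], [S → .], [Y → . S], [Y → . Y num], [Y → . y], [Y' → . Y] }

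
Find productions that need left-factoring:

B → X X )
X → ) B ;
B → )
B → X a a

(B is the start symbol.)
Left-factoring is needed when two productions for the same non-terminal
share a common prefix on the right-hand side.

Productions for B:
  B → X X )
  B → )
  B → X a a

Found common prefix 'X' in productions for B

Answer: Yes, B has productions with common prefix 'X'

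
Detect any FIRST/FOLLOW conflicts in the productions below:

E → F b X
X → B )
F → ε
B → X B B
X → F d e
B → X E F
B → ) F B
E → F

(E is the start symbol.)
No FIRST/FOLLOW conflicts.

Nullable non-terminals: E, F.
FIRST sets used below: FIRST(F) = { ε }

E: nullable alternative(s) E → F; FOLLOW(E) = { $, ')', 'd' }
  E → F b X: FIRST \ {ε} = { 'b' } — disjoint from FOLLOW(E)
  E → F: FIRST \ {ε} = { } — this is the only nullable alternative, skip
F has a nullable alternative but only one production, so nothing to check.

B, X have no nullable alternative, so no FIRST/FOLLOW check is needed there.

No FIRST/FOLLOW conflicts found.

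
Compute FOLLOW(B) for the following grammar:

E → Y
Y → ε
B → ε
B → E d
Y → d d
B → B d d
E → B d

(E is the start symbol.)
{ 'd' }

In B → B d d: B is followed by d d, add FIRST(d d) \ {ε} = { 'd' }
In E → B d: B is followed by d, add FIRST(d) \ {ε} = { 'd' }

Taking the union: FOLLOW(B) = { 'd' }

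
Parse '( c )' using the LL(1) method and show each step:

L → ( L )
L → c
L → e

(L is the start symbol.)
Stack is shown with the top on the left.

Stack    Input    Action
------------------------
L $      ( c ) $  output L → ( L )
( L ) $  ( c ) $  match '('
L ) $    c ) $    output L → c
c ) $    c ) $    match 'c'
) $      ) $      match ')'
$        $        accept

The string is accepted.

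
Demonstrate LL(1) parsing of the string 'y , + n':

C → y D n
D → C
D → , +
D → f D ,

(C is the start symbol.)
LL(1) parsing maintains a stack (initially the start symbol over $) and the input. At each step: if the stack top is a terminal, match it against the current input token; if it is a non-terminal N, replace it with the RHS of M[N, lookahead] (the unique production whose predict set contains the lookahead).

Stack is shown with the top on the left.

Stack    Input      Action
--------------------------
C $      y , + n $  output C → y D n
y D n $  y , + n $  match 'y'
D n $    , + n $    output D → , +
, + n $  , + n $    match ','
+ n $    + n $      match '+'
n $      n $        match 'n'
$        $          accept

The string is accepted.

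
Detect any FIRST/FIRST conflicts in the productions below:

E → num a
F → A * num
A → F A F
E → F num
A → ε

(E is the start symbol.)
A FIRST/FIRST conflict occurs when two productions N → α and N → β for the same non-terminal have FIRST(α) ∩ FIRST(β) ≠ ∅ (with ε ∈ FIRST of a nullable right-hand side, so two nullable alternatives also conflict).

FIRST sets of the non-terminals at (or reachable through a nullable prefix from) the front of some alternative:
  FIRST(F) = { '*' }

Productions for E:
  E → num a: FIRST = { 'num' }
  E → F num: FIRST = { '*' }
Productions for A:
  A → F A F: FIRST = { '*' }
  A → ε: FIRST = { ε }
F has only one production, so no FIRST/FIRST conflict is possible there.

All alternatives of each non-terminal have pairwise disjoint FIRST sets.

Answer: No FIRST/FIRST conflicts.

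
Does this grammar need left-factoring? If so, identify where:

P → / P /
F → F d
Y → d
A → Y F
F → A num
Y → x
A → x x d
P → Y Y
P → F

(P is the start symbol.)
Left-factoring is needed when two productions for the same non-terminal
share a common prefix on the right-hand side.

Productions for P:
  P → / P /
  P → Y Y
  P → F
Productions for F:
  F → F d
  F → A num
Productions for Y:
  Y → d
  Y → x
Productions for A:
  A → Y F
  A → x x d

No common prefixes found.

Answer: No, left-factoring is not needed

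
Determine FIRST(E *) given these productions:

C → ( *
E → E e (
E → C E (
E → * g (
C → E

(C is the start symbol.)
{ '(', '*' }

FIRST sets of the non-terminals involved (from the grammar, by fixed-point iteration):
  FIRST(E) = { '(', '*' }

To compute FIRST(E *), process the symbols left to right:
Symbol E is a non-terminal. Add FIRST(E) \ {ε} = { '(', '*' }
E is not nullable (ε ∉ FIRST(E)), so stop here.
FIRST(E *) = { '(', '*' }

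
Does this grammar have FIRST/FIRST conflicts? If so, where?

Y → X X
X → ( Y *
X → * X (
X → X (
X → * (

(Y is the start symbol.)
FIRST sets of the non-terminals at (or reachable through a nullable prefix from) the front of some alternative:
  FIRST(X) = { '(', '*' }

Productions for X:
  X → ( Y *: FIRST = { '(' }
  X → * X (: FIRST = { '*' }
  X → X (: FIRST = { '(', '*' }
  X → * (: FIRST = { '*' }
Y has only one production, so no FIRST/FIRST conflict is possible there.

Conflict for X: X → ( Y * and X → X (
  Overlap: { '(' }
Conflict for X: X → * X ( and X → X (
  Overlap: { '*' }
Conflict for X: X → * X ( and X → * (
  Overlap: { '*' }
Conflict for X: X → X ( and X → * (
  Overlap: { '*' }

Answer: Yes. X → '(' Y '*' / X → X '(' on { '(' }; X → '*' X '(' / X → X '(' on { '*' }; X → '*' X '(' / X → '*' '(' on { '*' }; X → X '(' / X → '*' '(' on { '*' }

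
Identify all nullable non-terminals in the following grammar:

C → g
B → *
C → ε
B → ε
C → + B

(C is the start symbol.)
ε-productions: C → ε, B → ε
So C, B are immediately nullable.
Every non-terminal is now nullable.
Nullable = { 'B', 'C' }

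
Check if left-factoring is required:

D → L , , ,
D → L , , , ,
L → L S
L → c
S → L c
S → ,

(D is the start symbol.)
Left-factoring is needed when two productions for the same non-terminal
share a common prefix on the right-hand side.

Productions for D:
  D → L , , ,
  D → L , , , ,
Productions for L:
  L → L S
  L → c
Productions for S:
  S → L c
  S → ,

Found common prefix 'L , , ,' in productions for D

Answer: Yes, D has productions with common prefix 'L , , ,'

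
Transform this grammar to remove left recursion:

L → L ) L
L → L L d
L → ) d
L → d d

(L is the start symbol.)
L is directly left-recursive. The standard transformation for
  A → A α₁ | ... | A α_m | β₁ | ... | β_n
is
  A  → β₁ A' | ... | β_n A'
  A' → α₁ A' | ... | α_m A' | ε

L → ) d becomes L → ) d L'
L → d d becomes L → d d L'
L → L ) L becomes L' → ) L L'
L → L L d becomes L' → L d L'
Add L' → ε

Resulting grammar:
L → ) d L'
L → d d L'
L' → ) L L'
L' → L d L'
L' → ε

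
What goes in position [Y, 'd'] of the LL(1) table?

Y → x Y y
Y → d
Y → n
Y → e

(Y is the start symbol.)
To find M[Y, 'd'], we find productions for Y where 'd' is in the predict set (PREDICT(N → α) = (FIRST(α) \ {ε}) ∪ (FOLLOW(N) if α ⇒* ε)).

Y → x Y y: PREDICT = { 'x' }
Y → d: PREDICT = { 'd' }
  'd' is in predict set, so this production goes in M[Y, 'd']
Y → n: PREDICT = { 'n' }
Y → e: PREDICT = { 'e' }

M[Y, 'd'] = Y → d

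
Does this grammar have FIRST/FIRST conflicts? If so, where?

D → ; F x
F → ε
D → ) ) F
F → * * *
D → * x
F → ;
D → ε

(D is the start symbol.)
A FIRST/FIRST conflict occurs when two productions N → α and N → β for the same non-terminal have FIRST(α) ∩ FIRST(β) ≠ ∅ (with ε ∈ FIRST of a nullable right-hand side, so two nullable alternatives also conflict).

Productions for D:
  D → ; F x: FIRST = { ';' }
  D → ) ) F: FIRST = { ')' }
  D → * x: FIRST = { '*' }
  D → ε: FIRST = { ε }
Productions for F:
  F → ε: FIRST = { ε }
  F → * * *: FIRST = { '*' }
  F → ;: FIRST = { ';' }

All alternatives of each non-terminal have pairwise disjoint FIRST sets.

Answer: No FIRST/FIRST conflicts.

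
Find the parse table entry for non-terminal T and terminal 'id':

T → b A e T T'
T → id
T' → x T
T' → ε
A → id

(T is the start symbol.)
To find M[T, 'id'], we find productions for T where 'id' is in the predict set (PREDICT(N → α) = (FIRST(α) \ {ε}) ∪ (FOLLOW(N) if α ⇒* ε)).

T → b A e T T': PREDICT = { 'b' }
T → id: PREDICT = { 'id' }
  'id' is in predict set, so this production goes in M[T, 'id']

M[T, 'id'] = T → id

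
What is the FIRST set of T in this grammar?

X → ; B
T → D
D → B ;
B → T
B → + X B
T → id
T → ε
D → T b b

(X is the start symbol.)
{ '+', ';', 'b', 'id', ε }

FIRST sets of the other non-terminals involved (by the same procedure, iterated to a fixed point):
  FIRST(D) = { '+', ';', 'b', 'id' }

From T → D:
  - D is a non-terminal: add FIRST(D) \ {ε} = { '+', ';', 'b', 'id' }
    D is not nullable, so stop
From T → id:
  - id is a terminal: add 'id' and stop
From T → ε:
  - ε-production, so ε ∈ FIRST(T)

Collecting: FIRST(T) = { '+', ';', 'b', 'id', ε }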